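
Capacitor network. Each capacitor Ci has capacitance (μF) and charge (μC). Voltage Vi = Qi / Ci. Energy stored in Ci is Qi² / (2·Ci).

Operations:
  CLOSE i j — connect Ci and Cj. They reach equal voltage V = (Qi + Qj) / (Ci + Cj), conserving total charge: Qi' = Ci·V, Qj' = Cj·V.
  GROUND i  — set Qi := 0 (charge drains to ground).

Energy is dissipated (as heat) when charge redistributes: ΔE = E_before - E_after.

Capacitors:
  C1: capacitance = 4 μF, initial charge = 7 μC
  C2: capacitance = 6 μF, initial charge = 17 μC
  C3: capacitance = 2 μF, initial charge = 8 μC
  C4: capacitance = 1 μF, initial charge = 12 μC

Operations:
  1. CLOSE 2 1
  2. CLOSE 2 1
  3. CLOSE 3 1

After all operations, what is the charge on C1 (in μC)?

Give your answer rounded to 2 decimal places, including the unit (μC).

Answer: 11.73 μC

Derivation:
Initial: C1(4μF, Q=7μC, V=1.75V), C2(6μF, Q=17μC, V=2.83V), C3(2μF, Q=8μC, V=4.00V), C4(1μF, Q=12μC, V=12.00V)
Op 1: CLOSE 2-1: Q_total=24.00, C_total=10.00, V=2.40; Q2=14.40, Q1=9.60; dissipated=1.408
Op 2: CLOSE 2-1: Q_total=24.00, C_total=10.00, V=2.40; Q2=14.40, Q1=9.60; dissipated=0.000
Op 3: CLOSE 3-1: Q_total=17.60, C_total=6.00, V=2.93; Q3=5.87, Q1=11.73; dissipated=1.707
Final charges: Q1=11.73, Q2=14.40, Q3=5.87, Q4=12.00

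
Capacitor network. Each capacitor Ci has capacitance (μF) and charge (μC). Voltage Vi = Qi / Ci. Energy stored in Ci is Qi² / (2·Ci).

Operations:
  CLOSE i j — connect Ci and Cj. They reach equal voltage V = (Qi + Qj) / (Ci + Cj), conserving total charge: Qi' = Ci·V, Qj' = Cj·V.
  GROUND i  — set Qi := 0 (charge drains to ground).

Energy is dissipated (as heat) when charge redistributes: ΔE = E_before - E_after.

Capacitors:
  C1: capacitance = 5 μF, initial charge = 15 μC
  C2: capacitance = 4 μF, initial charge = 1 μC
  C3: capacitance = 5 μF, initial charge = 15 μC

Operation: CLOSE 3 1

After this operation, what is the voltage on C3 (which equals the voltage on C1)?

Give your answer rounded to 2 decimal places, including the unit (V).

Answer: 3.00 V

Derivation:
Initial: C1(5μF, Q=15μC, V=3.00V), C2(4μF, Q=1μC, V=0.25V), C3(5μF, Q=15μC, V=3.00V)
Op 1: CLOSE 3-1: Q_total=30.00, C_total=10.00, V=3.00; Q3=15.00, Q1=15.00; dissipated=0.000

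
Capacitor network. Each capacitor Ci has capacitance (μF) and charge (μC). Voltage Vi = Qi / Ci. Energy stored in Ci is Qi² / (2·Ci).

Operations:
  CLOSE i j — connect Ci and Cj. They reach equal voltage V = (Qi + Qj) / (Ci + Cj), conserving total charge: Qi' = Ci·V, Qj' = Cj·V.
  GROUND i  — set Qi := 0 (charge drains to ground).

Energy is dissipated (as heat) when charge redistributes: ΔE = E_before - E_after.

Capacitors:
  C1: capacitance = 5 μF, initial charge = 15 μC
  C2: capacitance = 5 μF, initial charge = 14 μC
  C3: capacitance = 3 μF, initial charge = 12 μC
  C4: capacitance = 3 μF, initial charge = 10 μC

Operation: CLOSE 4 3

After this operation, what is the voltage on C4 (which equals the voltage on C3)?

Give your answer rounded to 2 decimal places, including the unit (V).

Answer: 3.67 V

Derivation:
Initial: C1(5μF, Q=15μC, V=3.00V), C2(5μF, Q=14μC, V=2.80V), C3(3μF, Q=12μC, V=4.00V), C4(3μF, Q=10μC, V=3.33V)
Op 1: CLOSE 4-3: Q_total=22.00, C_total=6.00, V=3.67; Q4=11.00, Q3=11.00; dissipated=0.333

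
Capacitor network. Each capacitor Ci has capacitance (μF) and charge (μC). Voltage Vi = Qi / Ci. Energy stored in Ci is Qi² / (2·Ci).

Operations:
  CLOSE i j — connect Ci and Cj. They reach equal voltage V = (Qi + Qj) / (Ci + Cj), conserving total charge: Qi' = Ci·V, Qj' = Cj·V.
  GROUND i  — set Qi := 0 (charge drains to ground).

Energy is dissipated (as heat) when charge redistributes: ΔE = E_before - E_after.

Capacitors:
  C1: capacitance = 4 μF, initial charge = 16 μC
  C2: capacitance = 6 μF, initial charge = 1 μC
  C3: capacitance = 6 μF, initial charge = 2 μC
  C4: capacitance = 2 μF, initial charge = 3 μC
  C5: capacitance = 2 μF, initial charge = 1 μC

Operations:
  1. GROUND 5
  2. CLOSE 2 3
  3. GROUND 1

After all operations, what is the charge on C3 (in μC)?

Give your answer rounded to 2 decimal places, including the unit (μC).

Initial: C1(4μF, Q=16μC, V=4.00V), C2(6μF, Q=1μC, V=0.17V), C3(6μF, Q=2μC, V=0.33V), C4(2μF, Q=3μC, V=1.50V), C5(2μF, Q=1μC, V=0.50V)
Op 1: GROUND 5: Q5=0; energy lost=0.250
Op 2: CLOSE 2-3: Q_total=3.00, C_total=12.00, V=0.25; Q2=1.50, Q3=1.50; dissipated=0.042
Op 3: GROUND 1: Q1=0; energy lost=32.000
Final charges: Q1=0.00, Q2=1.50, Q3=1.50, Q4=3.00, Q5=0.00

Answer: 1.50 μC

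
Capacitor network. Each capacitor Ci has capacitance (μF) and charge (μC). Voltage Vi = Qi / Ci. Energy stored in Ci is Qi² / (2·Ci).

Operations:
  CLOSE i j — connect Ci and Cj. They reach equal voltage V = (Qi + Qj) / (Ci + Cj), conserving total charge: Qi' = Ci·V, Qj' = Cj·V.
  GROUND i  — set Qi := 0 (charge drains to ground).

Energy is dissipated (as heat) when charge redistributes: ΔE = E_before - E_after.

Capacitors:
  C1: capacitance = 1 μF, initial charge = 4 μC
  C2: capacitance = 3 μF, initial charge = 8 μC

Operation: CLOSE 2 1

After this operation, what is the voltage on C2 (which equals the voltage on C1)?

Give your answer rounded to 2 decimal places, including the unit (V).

Answer: 3.00 V

Derivation:
Initial: C1(1μF, Q=4μC, V=4.00V), C2(3μF, Q=8μC, V=2.67V)
Op 1: CLOSE 2-1: Q_total=12.00, C_total=4.00, V=3.00; Q2=9.00, Q1=3.00; dissipated=0.667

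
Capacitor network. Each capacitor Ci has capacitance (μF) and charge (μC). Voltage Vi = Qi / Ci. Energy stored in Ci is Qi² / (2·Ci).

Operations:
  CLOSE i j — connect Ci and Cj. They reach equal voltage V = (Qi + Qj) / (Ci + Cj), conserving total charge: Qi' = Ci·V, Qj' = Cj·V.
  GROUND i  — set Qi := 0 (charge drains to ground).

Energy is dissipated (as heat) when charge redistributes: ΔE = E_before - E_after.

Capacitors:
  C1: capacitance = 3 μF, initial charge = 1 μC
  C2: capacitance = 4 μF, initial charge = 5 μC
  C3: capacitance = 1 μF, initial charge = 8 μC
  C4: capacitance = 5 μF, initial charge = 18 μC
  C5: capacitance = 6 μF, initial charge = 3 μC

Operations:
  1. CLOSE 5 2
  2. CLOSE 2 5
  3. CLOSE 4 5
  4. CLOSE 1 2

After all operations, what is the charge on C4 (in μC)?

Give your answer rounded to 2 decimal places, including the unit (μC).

Initial: C1(3μF, Q=1μC, V=0.33V), C2(4μF, Q=5μC, V=1.25V), C3(1μF, Q=8μC, V=8.00V), C4(5μF, Q=18μC, V=3.60V), C5(6μF, Q=3μC, V=0.50V)
Op 1: CLOSE 5-2: Q_total=8.00, C_total=10.00, V=0.80; Q5=4.80, Q2=3.20; dissipated=0.675
Op 2: CLOSE 2-5: Q_total=8.00, C_total=10.00, V=0.80; Q2=3.20, Q5=4.80; dissipated=0.000
Op 3: CLOSE 4-5: Q_total=22.80, C_total=11.00, V=2.07; Q4=10.36, Q5=12.44; dissipated=10.691
Op 4: CLOSE 1-2: Q_total=4.20, C_total=7.00, V=0.60; Q1=1.80, Q2=2.40; dissipated=0.187
Final charges: Q1=1.80, Q2=2.40, Q3=8.00, Q4=10.36, Q5=12.44

Answer: 10.36 μC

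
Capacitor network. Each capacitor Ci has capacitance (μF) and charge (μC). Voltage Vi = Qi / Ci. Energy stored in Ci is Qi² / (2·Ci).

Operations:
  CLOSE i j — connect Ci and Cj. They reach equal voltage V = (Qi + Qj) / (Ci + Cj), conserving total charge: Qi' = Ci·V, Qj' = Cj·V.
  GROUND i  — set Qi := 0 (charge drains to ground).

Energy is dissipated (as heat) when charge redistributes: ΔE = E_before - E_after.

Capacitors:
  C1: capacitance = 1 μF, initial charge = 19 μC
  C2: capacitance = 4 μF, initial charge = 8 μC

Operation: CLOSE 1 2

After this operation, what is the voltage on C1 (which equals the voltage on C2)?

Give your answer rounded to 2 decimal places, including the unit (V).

Initial: C1(1μF, Q=19μC, V=19.00V), C2(4μF, Q=8μC, V=2.00V)
Op 1: CLOSE 1-2: Q_total=27.00, C_total=5.00, V=5.40; Q1=5.40, Q2=21.60; dissipated=115.600

Answer: 5.40 V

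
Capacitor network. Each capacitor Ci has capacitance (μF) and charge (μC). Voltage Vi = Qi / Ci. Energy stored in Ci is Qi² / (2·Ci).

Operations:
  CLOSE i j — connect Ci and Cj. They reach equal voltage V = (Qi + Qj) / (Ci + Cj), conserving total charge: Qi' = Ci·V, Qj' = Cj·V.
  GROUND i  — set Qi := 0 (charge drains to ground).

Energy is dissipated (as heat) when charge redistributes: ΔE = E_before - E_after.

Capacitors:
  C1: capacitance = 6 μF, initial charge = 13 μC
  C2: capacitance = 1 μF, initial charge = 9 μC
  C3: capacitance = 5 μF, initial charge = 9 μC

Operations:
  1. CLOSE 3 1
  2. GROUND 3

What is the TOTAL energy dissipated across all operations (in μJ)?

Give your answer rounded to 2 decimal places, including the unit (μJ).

Initial: C1(6μF, Q=13μC, V=2.17V), C2(1μF, Q=9μC, V=9.00V), C3(5μF, Q=9μC, V=1.80V)
Op 1: CLOSE 3-1: Q_total=22.00, C_total=11.00, V=2.00; Q3=10.00, Q1=12.00; dissipated=0.183
Op 2: GROUND 3: Q3=0; energy lost=10.000
Total dissipated: 10.183 μJ

Answer: 10.18 μJ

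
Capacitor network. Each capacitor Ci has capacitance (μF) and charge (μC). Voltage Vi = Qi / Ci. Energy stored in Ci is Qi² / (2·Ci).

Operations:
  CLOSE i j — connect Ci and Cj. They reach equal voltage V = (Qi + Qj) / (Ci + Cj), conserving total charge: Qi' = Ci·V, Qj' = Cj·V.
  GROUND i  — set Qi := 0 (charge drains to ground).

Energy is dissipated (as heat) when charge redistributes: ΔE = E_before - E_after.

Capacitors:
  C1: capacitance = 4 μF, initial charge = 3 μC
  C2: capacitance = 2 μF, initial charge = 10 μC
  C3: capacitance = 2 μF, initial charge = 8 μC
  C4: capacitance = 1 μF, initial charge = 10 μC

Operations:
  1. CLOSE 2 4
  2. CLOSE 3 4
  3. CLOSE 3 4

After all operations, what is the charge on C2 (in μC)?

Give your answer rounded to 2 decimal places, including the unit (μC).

Initial: C1(4μF, Q=3μC, V=0.75V), C2(2μF, Q=10μC, V=5.00V), C3(2μF, Q=8μC, V=4.00V), C4(1μF, Q=10μC, V=10.00V)
Op 1: CLOSE 2-4: Q_total=20.00, C_total=3.00, V=6.67; Q2=13.33, Q4=6.67; dissipated=8.333
Op 2: CLOSE 3-4: Q_total=14.67, C_total=3.00, V=4.89; Q3=9.78, Q4=4.89; dissipated=2.370
Op 3: CLOSE 3-4: Q_total=14.67, C_total=3.00, V=4.89; Q3=9.78, Q4=4.89; dissipated=0.000
Final charges: Q1=3.00, Q2=13.33, Q3=9.78, Q4=4.89

Answer: 13.33 μC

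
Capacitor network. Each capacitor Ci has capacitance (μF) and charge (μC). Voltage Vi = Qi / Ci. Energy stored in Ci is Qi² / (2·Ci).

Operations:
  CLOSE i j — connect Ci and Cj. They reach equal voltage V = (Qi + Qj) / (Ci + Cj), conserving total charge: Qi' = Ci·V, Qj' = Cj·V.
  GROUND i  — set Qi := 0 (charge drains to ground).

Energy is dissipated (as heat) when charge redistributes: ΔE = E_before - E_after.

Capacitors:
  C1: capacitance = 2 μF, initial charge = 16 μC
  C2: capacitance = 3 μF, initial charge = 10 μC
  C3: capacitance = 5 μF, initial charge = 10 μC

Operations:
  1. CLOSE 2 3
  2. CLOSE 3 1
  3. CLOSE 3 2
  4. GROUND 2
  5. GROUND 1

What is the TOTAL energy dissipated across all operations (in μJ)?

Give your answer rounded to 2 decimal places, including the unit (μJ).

Initial: C1(2μF, Q=16μC, V=8.00V), C2(3μF, Q=10μC, V=3.33V), C3(5μF, Q=10μC, V=2.00V)
Op 1: CLOSE 2-3: Q_total=20.00, C_total=8.00, V=2.50; Q2=7.50, Q3=12.50; dissipated=1.667
Op 2: CLOSE 3-1: Q_total=28.50, C_total=7.00, V=4.07; Q3=20.36, Q1=8.14; dissipated=21.607
Op 3: CLOSE 3-2: Q_total=27.86, C_total=8.00, V=3.48; Q3=17.41, Q2=10.45; dissipated=2.315
Op 4: GROUND 2: Q2=0; energy lost=18.188
Op 5: GROUND 1: Q1=0; energy lost=16.577
Total dissipated: 60.353 μJ

Answer: 60.35 μJ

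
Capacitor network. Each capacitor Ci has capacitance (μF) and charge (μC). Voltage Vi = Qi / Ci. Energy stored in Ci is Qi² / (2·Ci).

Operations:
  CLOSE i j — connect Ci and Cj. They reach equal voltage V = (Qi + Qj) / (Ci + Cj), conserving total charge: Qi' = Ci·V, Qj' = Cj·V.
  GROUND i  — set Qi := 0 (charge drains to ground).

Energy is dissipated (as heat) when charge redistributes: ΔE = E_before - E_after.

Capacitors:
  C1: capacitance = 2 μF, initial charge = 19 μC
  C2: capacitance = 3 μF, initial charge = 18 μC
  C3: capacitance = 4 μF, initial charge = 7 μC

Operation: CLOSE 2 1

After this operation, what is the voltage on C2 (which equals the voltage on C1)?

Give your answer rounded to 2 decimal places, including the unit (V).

Initial: C1(2μF, Q=19μC, V=9.50V), C2(3μF, Q=18μC, V=6.00V), C3(4μF, Q=7μC, V=1.75V)
Op 1: CLOSE 2-1: Q_total=37.00, C_total=5.00, V=7.40; Q2=22.20, Q1=14.80; dissipated=7.350

Answer: 7.40 V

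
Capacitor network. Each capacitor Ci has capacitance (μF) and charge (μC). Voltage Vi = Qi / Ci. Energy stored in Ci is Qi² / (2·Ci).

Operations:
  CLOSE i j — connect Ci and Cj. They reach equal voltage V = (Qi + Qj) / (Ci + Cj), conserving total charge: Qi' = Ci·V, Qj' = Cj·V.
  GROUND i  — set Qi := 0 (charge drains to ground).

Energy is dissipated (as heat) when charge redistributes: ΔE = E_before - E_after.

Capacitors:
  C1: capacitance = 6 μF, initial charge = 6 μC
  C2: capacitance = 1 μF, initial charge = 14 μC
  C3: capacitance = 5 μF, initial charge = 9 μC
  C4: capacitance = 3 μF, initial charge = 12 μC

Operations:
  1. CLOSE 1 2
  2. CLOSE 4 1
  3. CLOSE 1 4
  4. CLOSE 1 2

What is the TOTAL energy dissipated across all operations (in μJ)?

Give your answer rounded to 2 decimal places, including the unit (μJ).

Initial: C1(6μF, Q=6μC, V=1.00V), C2(1μF, Q=14μC, V=14.00V), C3(5μF, Q=9μC, V=1.80V), C4(3μF, Q=12μC, V=4.00V)
Op 1: CLOSE 1-2: Q_total=20.00, C_total=7.00, V=2.86; Q1=17.14, Q2=2.86; dissipated=72.429
Op 2: CLOSE 4-1: Q_total=29.14, C_total=9.00, V=3.24; Q4=9.71, Q1=19.43; dissipated=1.306
Op 3: CLOSE 1-4: Q_total=29.14, C_total=9.00, V=3.24; Q1=19.43, Q4=9.71; dissipated=0.000
Op 4: CLOSE 1-2: Q_total=22.29, C_total=7.00, V=3.18; Q1=19.10, Q2=3.18; dissipated=0.062
Total dissipated: 73.797 μJ

Answer: 73.80 μJ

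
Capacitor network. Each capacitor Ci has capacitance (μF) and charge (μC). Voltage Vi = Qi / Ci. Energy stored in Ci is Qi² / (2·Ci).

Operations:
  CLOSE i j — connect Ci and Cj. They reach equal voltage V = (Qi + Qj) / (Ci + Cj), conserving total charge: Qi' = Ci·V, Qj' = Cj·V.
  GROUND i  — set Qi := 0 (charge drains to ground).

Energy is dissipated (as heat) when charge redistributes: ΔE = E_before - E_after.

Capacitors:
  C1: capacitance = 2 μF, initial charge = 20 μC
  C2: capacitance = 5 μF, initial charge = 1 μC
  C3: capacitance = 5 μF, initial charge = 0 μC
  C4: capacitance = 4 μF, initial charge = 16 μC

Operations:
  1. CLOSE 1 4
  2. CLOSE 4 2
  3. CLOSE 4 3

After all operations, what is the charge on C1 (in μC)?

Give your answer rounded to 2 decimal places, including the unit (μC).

Answer: 12.00 μC

Derivation:
Initial: C1(2μF, Q=20μC, V=10.00V), C2(5μF, Q=1μC, V=0.20V), C3(5μF, Q=0μC, V=0.00V), C4(4μF, Q=16μC, V=4.00V)
Op 1: CLOSE 1-4: Q_total=36.00, C_total=6.00, V=6.00; Q1=12.00, Q4=24.00; dissipated=24.000
Op 2: CLOSE 4-2: Q_total=25.00, C_total=9.00, V=2.78; Q4=11.11, Q2=13.89; dissipated=37.378
Op 3: CLOSE 4-3: Q_total=11.11, C_total=9.00, V=1.23; Q4=4.94, Q3=6.17; dissipated=8.573
Final charges: Q1=12.00, Q2=13.89, Q3=6.17, Q4=4.94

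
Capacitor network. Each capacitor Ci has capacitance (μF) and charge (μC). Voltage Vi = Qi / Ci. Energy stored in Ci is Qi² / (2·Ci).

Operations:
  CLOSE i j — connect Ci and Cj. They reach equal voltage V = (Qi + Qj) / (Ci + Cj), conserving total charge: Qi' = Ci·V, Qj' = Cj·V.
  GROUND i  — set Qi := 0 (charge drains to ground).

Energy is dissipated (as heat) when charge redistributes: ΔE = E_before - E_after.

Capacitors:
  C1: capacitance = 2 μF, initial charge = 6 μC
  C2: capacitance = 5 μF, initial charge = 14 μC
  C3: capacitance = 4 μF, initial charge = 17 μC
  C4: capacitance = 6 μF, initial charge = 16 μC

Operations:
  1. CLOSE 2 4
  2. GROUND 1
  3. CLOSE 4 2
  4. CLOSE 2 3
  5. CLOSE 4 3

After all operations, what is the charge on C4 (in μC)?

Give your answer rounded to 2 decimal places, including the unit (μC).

Answer: 17.99 μC

Derivation:
Initial: C1(2μF, Q=6μC, V=3.00V), C2(5μF, Q=14μC, V=2.80V), C3(4μF, Q=17μC, V=4.25V), C4(6μF, Q=16μC, V=2.67V)
Op 1: CLOSE 2-4: Q_total=30.00, C_total=11.00, V=2.73; Q2=13.64, Q4=16.36; dissipated=0.024
Op 2: GROUND 1: Q1=0; energy lost=9.000
Op 3: CLOSE 4-2: Q_total=30.00, C_total=11.00, V=2.73; Q4=16.36, Q2=13.64; dissipated=0.000
Op 4: CLOSE 2-3: Q_total=30.64, C_total=9.00, V=3.40; Q2=17.02, Q3=13.62; dissipated=2.576
Op 5: CLOSE 4-3: Q_total=29.98, C_total=10.00, V=3.00; Q4=17.99, Q3=11.99; dissipated=0.550
Final charges: Q1=0.00, Q2=17.02, Q3=11.99, Q4=17.99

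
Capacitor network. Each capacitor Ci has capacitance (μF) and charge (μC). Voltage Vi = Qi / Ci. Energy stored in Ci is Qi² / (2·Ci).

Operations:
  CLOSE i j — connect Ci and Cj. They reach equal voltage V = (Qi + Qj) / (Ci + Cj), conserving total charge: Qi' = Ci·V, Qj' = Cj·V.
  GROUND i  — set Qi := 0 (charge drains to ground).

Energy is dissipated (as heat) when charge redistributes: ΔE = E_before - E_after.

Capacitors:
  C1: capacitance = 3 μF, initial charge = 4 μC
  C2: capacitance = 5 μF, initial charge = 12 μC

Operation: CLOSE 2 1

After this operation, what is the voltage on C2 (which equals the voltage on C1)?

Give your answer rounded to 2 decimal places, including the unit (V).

Initial: C1(3μF, Q=4μC, V=1.33V), C2(5μF, Q=12μC, V=2.40V)
Op 1: CLOSE 2-1: Q_total=16.00, C_total=8.00, V=2.00; Q2=10.00, Q1=6.00; dissipated=1.067

Answer: 2.00 V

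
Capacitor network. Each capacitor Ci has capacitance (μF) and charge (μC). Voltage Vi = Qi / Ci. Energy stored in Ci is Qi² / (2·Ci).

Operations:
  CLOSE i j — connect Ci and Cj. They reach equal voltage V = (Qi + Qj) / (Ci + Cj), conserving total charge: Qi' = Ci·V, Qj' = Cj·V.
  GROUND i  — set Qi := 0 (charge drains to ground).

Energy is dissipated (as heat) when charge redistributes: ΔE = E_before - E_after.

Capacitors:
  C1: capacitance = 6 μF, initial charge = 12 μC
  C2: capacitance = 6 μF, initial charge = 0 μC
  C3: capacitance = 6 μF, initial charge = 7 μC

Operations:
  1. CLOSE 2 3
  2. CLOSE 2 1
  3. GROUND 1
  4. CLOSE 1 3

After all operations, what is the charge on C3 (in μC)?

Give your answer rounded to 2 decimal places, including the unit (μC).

Initial: C1(6μF, Q=12μC, V=2.00V), C2(6μF, Q=0μC, V=0.00V), C3(6μF, Q=7μC, V=1.17V)
Op 1: CLOSE 2-3: Q_total=7.00, C_total=12.00, V=0.58; Q2=3.50, Q3=3.50; dissipated=2.042
Op 2: CLOSE 2-1: Q_total=15.50, C_total=12.00, V=1.29; Q2=7.75, Q1=7.75; dissipated=3.010
Op 3: GROUND 1: Q1=0; energy lost=5.005
Op 4: CLOSE 1-3: Q_total=3.50, C_total=12.00, V=0.29; Q1=1.75, Q3=1.75; dissipated=0.510
Final charges: Q1=1.75, Q2=7.75, Q3=1.75

Answer: 1.75 μC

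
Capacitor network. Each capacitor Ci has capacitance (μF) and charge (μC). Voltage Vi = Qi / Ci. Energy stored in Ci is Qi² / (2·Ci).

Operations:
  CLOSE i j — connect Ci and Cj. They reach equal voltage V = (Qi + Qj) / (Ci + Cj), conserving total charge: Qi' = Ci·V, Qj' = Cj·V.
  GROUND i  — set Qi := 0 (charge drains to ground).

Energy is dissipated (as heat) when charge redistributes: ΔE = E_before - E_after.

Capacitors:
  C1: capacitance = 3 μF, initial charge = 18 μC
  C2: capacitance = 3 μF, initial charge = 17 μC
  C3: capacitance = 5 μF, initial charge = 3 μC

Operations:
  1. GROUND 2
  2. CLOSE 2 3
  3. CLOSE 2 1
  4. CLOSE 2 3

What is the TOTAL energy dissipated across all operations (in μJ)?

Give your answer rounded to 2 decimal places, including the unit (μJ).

Initial: C1(3μF, Q=18μC, V=6.00V), C2(3μF, Q=17μC, V=5.67V), C3(5μF, Q=3μC, V=0.60V)
Op 1: GROUND 2: Q2=0; energy lost=48.167
Op 2: CLOSE 2-3: Q_total=3.00, C_total=8.00, V=0.38; Q2=1.12, Q3=1.88; dissipated=0.338
Op 3: CLOSE 2-1: Q_total=19.12, C_total=6.00, V=3.19; Q2=9.56, Q1=9.56; dissipated=23.730
Op 4: CLOSE 2-3: Q_total=11.44, C_total=8.00, V=1.43; Q2=4.29, Q3=7.15; dissipated=7.416
Total dissipated: 79.650 μJ

Answer: 79.65 μJ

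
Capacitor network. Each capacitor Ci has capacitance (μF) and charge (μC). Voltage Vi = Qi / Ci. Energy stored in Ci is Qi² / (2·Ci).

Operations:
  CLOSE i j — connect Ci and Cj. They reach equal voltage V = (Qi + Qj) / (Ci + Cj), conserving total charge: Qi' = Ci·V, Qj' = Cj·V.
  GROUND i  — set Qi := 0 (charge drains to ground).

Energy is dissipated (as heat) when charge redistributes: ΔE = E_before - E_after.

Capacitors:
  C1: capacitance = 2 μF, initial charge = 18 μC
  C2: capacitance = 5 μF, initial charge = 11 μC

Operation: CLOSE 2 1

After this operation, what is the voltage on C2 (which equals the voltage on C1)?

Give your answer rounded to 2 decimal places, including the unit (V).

Answer: 4.14 V

Derivation:
Initial: C1(2μF, Q=18μC, V=9.00V), C2(5μF, Q=11μC, V=2.20V)
Op 1: CLOSE 2-1: Q_total=29.00, C_total=7.00, V=4.14; Q2=20.71, Q1=8.29; dissipated=33.029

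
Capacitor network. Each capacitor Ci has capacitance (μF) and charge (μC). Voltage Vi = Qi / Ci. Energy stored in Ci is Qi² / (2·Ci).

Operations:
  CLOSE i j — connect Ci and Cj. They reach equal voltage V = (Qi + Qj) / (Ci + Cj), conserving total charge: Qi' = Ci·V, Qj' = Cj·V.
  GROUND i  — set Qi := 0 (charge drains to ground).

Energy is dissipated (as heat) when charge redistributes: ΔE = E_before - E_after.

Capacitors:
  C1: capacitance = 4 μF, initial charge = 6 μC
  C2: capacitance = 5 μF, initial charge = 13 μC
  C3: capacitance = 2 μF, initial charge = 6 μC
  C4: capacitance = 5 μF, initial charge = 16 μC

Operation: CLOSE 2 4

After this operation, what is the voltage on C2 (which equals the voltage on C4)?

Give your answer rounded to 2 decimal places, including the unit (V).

Initial: C1(4μF, Q=6μC, V=1.50V), C2(5μF, Q=13μC, V=2.60V), C3(2μF, Q=6μC, V=3.00V), C4(5μF, Q=16μC, V=3.20V)
Op 1: CLOSE 2-4: Q_total=29.00, C_total=10.00, V=2.90; Q2=14.50, Q4=14.50; dissipated=0.450

Answer: 2.90 V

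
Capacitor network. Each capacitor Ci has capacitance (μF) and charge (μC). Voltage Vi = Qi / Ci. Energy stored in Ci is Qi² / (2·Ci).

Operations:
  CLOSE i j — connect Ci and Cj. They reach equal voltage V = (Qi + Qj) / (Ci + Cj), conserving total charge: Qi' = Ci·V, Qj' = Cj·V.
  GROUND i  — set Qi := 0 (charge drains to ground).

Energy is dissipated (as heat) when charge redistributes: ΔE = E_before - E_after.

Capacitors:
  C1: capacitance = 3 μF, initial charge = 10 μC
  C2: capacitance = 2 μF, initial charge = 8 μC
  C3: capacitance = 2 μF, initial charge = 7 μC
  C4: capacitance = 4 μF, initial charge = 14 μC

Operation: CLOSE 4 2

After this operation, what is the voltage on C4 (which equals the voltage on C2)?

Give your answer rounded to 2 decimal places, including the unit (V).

Initial: C1(3μF, Q=10μC, V=3.33V), C2(2μF, Q=8μC, V=4.00V), C3(2μF, Q=7μC, V=3.50V), C4(4μF, Q=14μC, V=3.50V)
Op 1: CLOSE 4-2: Q_total=22.00, C_total=6.00, V=3.67; Q4=14.67, Q2=7.33; dissipated=0.167

Answer: 3.67 V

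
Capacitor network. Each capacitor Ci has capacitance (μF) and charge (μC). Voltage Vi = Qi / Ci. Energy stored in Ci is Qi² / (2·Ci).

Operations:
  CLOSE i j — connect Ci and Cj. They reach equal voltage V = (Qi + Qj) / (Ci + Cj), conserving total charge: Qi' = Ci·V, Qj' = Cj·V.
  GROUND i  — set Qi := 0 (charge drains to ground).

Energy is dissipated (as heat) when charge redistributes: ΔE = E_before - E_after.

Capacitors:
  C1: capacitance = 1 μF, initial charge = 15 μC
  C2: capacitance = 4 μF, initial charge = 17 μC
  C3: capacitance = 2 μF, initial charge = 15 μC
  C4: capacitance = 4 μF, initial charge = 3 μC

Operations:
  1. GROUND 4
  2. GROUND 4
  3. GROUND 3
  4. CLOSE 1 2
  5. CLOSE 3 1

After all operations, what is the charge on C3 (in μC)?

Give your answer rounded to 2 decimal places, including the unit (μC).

Initial: C1(1μF, Q=15μC, V=15.00V), C2(4μF, Q=17μC, V=4.25V), C3(2μF, Q=15μC, V=7.50V), C4(4μF, Q=3μC, V=0.75V)
Op 1: GROUND 4: Q4=0; energy lost=1.125
Op 2: GROUND 4: Q4=0; energy lost=0.000
Op 3: GROUND 3: Q3=0; energy lost=56.250
Op 4: CLOSE 1-2: Q_total=32.00, C_total=5.00, V=6.40; Q1=6.40, Q2=25.60; dissipated=46.225
Op 5: CLOSE 3-1: Q_total=6.40, C_total=3.00, V=2.13; Q3=4.27, Q1=2.13; dissipated=13.653
Final charges: Q1=2.13, Q2=25.60, Q3=4.27, Q4=0.00

Answer: 4.27 μC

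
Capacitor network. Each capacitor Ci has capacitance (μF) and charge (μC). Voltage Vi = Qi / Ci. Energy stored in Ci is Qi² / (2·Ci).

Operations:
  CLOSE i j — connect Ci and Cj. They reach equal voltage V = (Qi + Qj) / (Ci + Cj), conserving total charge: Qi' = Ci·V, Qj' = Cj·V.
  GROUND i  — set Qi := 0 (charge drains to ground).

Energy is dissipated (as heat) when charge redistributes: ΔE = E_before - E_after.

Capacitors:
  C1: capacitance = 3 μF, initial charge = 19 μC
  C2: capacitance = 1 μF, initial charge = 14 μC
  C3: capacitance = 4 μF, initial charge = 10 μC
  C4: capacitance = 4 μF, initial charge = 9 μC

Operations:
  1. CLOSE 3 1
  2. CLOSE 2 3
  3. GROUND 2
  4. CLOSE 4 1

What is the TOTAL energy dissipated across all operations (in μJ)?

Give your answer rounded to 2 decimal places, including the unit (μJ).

Answer: 73.22 μJ

Derivation:
Initial: C1(3μF, Q=19μC, V=6.33V), C2(1μF, Q=14μC, V=14.00V), C3(4μF, Q=10μC, V=2.50V), C4(4μF, Q=9μC, V=2.25V)
Op 1: CLOSE 3-1: Q_total=29.00, C_total=7.00, V=4.14; Q3=16.57, Q1=12.43; dissipated=12.595
Op 2: CLOSE 2-3: Q_total=30.57, C_total=5.00, V=6.11; Q2=6.11, Q3=24.46; dissipated=38.865
Op 3: GROUND 2: Q2=0; energy lost=18.692
Op 4: CLOSE 4-1: Q_total=21.43, C_total=7.00, V=3.06; Q4=12.24, Q1=9.18; dissipated=3.071
Total dissipated: 73.224 μJ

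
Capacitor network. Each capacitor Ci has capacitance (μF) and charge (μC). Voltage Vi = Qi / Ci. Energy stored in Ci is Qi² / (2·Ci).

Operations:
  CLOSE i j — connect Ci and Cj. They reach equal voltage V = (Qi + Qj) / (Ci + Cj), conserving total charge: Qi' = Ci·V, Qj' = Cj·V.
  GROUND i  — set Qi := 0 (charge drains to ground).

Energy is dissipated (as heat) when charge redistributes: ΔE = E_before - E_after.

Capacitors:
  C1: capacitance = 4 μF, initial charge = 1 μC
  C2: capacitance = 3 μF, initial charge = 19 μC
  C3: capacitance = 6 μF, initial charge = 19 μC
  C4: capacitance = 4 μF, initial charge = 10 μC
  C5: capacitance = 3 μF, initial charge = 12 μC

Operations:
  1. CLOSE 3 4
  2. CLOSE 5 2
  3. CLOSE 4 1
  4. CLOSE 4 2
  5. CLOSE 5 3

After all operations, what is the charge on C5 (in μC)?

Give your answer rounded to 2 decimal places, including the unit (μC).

Initial: C1(4μF, Q=1μC, V=0.25V), C2(3μF, Q=19μC, V=6.33V), C3(6μF, Q=19μC, V=3.17V), C4(4μF, Q=10μC, V=2.50V), C5(3μF, Q=12μC, V=4.00V)
Op 1: CLOSE 3-4: Q_total=29.00, C_total=10.00, V=2.90; Q3=17.40, Q4=11.60; dissipated=0.533
Op 2: CLOSE 5-2: Q_total=31.00, C_total=6.00, V=5.17; Q5=15.50, Q2=15.50; dissipated=4.083
Op 3: CLOSE 4-1: Q_total=12.60, C_total=8.00, V=1.57; Q4=6.30, Q1=6.30; dissipated=7.022
Op 4: CLOSE 4-2: Q_total=21.80, C_total=7.00, V=3.11; Q4=12.46, Q2=9.34; dissipated=11.057
Op 5: CLOSE 5-3: Q_total=32.90, C_total=9.00, V=3.66; Q5=10.97, Q3=21.93; dissipated=5.138
Final charges: Q1=6.30, Q2=9.34, Q3=21.93, Q4=12.46, Q5=10.97

Answer: 10.97 μC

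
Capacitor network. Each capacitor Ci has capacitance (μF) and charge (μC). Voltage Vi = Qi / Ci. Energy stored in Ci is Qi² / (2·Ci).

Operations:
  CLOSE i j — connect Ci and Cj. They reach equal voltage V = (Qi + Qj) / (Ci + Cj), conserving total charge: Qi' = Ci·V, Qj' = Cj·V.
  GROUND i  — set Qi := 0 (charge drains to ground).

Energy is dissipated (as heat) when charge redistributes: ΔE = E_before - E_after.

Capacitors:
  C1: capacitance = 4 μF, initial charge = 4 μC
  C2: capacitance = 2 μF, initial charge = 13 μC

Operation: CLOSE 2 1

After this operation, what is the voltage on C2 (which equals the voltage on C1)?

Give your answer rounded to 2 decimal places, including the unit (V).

Answer: 2.83 V

Derivation:
Initial: C1(4μF, Q=4μC, V=1.00V), C2(2μF, Q=13μC, V=6.50V)
Op 1: CLOSE 2-1: Q_total=17.00, C_total=6.00, V=2.83; Q2=5.67, Q1=11.33; dissipated=20.167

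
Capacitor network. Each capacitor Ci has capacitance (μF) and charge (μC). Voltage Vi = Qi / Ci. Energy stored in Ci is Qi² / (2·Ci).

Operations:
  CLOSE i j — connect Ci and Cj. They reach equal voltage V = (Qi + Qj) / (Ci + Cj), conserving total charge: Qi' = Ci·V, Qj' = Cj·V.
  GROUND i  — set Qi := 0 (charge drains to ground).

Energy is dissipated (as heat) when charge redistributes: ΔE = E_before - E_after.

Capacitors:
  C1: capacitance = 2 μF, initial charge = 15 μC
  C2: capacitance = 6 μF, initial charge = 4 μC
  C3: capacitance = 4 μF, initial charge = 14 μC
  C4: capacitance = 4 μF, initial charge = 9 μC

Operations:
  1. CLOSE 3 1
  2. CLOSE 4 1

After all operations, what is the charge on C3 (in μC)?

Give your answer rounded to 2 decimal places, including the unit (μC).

Answer: 19.33 μC

Derivation:
Initial: C1(2μF, Q=15μC, V=7.50V), C2(6μF, Q=4μC, V=0.67V), C3(4μF, Q=14μC, V=3.50V), C4(4μF, Q=9μC, V=2.25V)
Op 1: CLOSE 3-1: Q_total=29.00, C_total=6.00, V=4.83; Q3=19.33, Q1=9.67; dissipated=10.667
Op 2: CLOSE 4-1: Q_total=18.67, C_total=6.00, V=3.11; Q4=12.44, Q1=6.22; dissipated=4.449
Final charges: Q1=6.22, Q2=4.00, Q3=19.33, Q4=12.44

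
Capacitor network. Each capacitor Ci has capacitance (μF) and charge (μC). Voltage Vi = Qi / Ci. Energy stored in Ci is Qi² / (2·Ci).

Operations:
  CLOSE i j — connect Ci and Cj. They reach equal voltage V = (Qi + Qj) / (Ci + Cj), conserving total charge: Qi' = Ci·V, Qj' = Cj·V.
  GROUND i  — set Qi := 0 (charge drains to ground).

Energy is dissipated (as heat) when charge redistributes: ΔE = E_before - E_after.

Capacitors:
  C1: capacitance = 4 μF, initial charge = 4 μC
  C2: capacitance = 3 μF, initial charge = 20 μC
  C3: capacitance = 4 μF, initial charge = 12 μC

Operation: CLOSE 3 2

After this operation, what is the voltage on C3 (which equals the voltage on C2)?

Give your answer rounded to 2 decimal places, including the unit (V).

Answer: 4.57 V

Derivation:
Initial: C1(4μF, Q=4μC, V=1.00V), C2(3μF, Q=20μC, V=6.67V), C3(4μF, Q=12μC, V=3.00V)
Op 1: CLOSE 3-2: Q_total=32.00, C_total=7.00, V=4.57; Q3=18.29, Q2=13.71; dissipated=11.524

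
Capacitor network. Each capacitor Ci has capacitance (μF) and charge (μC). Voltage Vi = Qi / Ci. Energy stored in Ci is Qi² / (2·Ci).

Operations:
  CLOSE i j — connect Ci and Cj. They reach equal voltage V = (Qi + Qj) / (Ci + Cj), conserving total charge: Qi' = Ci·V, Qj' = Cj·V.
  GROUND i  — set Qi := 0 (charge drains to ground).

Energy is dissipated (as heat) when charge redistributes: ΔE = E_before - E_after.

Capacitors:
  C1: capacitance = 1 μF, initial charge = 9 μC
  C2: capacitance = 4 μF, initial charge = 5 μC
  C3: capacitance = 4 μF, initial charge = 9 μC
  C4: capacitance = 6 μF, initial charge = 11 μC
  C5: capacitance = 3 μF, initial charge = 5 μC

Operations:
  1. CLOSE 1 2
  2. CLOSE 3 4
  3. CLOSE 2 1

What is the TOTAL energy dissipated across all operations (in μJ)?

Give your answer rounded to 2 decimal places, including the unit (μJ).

Initial: C1(1μF, Q=9μC, V=9.00V), C2(4μF, Q=5μC, V=1.25V), C3(4μF, Q=9μC, V=2.25V), C4(6μF, Q=11μC, V=1.83V), C5(3μF, Q=5μC, V=1.67V)
Op 1: CLOSE 1-2: Q_total=14.00, C_total=5.00, V=2.80; Q1=2.80, Q2=11.20; dissipated=24.025
Op 2: CLOSE 3-4: Q_total=20.00, C_total=10.00, V=2.00; Q3=8.00, Q4=12.00; dissipated=0.208
Op 3: CLOSE 2-1: Q_total=14.00, C_total=5.00, V=2.80; Q2=11.20, Q1=2.80; dissipated=0.000
Total dissipated: 24.233 μJ

Answer: 24.23 μJ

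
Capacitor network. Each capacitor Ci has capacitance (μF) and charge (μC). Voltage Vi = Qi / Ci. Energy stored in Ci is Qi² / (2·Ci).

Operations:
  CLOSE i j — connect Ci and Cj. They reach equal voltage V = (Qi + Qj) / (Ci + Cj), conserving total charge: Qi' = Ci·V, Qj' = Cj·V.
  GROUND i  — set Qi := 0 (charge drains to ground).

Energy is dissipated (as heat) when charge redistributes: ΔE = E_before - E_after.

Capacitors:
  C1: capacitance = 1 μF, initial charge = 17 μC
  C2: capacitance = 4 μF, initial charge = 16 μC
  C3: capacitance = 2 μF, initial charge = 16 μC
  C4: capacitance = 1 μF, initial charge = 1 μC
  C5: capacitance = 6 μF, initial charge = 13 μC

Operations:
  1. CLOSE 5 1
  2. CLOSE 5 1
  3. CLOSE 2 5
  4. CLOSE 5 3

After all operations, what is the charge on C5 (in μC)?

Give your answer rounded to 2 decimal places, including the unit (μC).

Answer: 30.77 μC

Derivation:
Initial: C1(1μF, Q=17μC, V=17.00V), C2(4μF, Q=16μC, V=4.00V), C3(2μF, Q=16μC, V=8.00V), C4(1μF, Q=1μC, V=1.00V), C5(6μF, Q=13μC, V=2.17V)
Op 1: CLOSE 5-1: Q_total=30.00, C_total=7.00, V=4.29; Q5=25.71, Q1=4.29; dissipated=94.298
Op 2: CLOSE 5-1: Q_total=30.00, C_total=7.00, V=4.29; Q5=25.71, Q1=4.29; dissipated=0.000
Op 3: CLOSE 2-5: Q_total=41.71, C_total=10.00, V=4.17; Q2=16.69, Q5=25.03; dissipated=0.098
Op 4: CLOSE 5-3: Q_total=41.03, C_total=8.00, V=5.13; Q5=30.77, Q3=10.26; dissipated=10.993
Final charges: Q1=4.29, Q2=16.69, Q3=10.26, Q4=1.00, Q5=30.77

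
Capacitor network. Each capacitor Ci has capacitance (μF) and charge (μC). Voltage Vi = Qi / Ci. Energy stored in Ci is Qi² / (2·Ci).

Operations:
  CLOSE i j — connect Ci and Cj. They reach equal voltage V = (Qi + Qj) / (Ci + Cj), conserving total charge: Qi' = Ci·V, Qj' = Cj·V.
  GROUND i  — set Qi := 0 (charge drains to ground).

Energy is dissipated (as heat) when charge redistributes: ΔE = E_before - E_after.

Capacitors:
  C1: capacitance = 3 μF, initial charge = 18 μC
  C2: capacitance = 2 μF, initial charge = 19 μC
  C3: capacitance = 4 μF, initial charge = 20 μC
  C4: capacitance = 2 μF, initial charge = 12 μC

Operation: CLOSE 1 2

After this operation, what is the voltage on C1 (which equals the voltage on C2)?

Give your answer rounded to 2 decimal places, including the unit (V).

Answer: 7.40 V

Derivation:
Initial: C1(3μF, Q=18μC, V=6.00V), C2(2μF, Q=19μC, V=9.50V), C3(4μF, Q=20μC, V=5.00V), C4(2μF, Q=12μC, V=6.00V)
Op 1: CLOSE 1-2: Q_total=37.00, C_total=5.00, V=7.40; Q1=22.20, Q2=14.80; dissipated=7.350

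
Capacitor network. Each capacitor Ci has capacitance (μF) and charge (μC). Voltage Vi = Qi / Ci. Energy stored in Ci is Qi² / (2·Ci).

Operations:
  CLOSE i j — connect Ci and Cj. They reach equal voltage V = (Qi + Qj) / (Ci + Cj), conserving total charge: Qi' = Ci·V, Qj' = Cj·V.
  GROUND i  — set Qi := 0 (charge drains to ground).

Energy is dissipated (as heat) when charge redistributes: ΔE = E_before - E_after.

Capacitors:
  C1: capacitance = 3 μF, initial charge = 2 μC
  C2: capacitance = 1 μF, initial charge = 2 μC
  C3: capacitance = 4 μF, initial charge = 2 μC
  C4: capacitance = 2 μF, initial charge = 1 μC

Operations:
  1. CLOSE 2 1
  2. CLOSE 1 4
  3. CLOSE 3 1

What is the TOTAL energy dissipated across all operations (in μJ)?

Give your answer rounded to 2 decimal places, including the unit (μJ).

Initial: C1(3μF, Q=2μC, V=0.67V), C2(1μF, Q=2μC, V=2.00V), C3(4μF, Q=2μC, V=0.50V), C4(2μF, Q=1μC, V=0.50V)
Op 1: CLOSE 2-1: Q_total=4.00, C_total=4.00, V=1.00; Q2=1.00, Q1=3.00; dissipated=0.667
Op 2: CLOSE 1-4: Q_total=4.00, C_total=5.00, V=0.80; Q1=2.40, Q4=1.60; dissipated=0.150
Op 3: CLOSE 3-1: Q_total=4.40, C_total=7.00, V=0.63; Q3=2.51, Q1=1.89; dissipated=0.077
Total dissipated: 0.894 μJ

Answer: 0.89 μJ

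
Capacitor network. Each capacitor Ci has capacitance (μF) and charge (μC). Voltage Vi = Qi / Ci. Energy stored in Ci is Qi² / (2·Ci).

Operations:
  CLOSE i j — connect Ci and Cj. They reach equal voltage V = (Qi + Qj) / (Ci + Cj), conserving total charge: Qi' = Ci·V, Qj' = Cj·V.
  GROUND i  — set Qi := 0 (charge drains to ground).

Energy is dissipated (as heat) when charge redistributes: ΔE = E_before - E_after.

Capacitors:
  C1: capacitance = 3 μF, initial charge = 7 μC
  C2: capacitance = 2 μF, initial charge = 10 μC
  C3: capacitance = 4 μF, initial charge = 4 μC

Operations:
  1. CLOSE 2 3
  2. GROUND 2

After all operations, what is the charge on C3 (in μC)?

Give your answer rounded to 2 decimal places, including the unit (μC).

Answer: 9.33 μC

Derivation:
Initial: C1(3μF, Q=7μC, V=2.33V), C2(2μF, Q=10μC, V=5.00V), C3(4μF, Q=4μC, V=1.00V)
Op 1: CLOSE 2-3: Q_total=14.00, C_total=6.00, V=2.33; Q2=4.67, Q3=9.33; dissipated=10.667
Op 2: GROUND 2: Q2=0; energy lost=5.444
Final charges: Q1=7.00, Q2=0.00, Q3=9.33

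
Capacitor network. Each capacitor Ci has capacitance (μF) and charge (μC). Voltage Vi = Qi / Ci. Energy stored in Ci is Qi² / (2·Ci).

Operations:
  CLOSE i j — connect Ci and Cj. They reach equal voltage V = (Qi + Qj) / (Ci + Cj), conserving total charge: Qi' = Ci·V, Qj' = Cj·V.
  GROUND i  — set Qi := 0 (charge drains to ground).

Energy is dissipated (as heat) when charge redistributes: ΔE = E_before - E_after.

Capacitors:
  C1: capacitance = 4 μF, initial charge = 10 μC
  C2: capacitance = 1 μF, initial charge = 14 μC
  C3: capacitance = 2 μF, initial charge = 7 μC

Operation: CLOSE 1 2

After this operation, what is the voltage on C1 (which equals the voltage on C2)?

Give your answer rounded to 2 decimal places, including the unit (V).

Answer: 4.80 V

Derivation:
Initial: C1(4μF, Q=10μC, V=2.50V), C2(1μF, Q=14μC, V=14.00V), C3(2μF, Q=7μC, V=3.50V)
Op 1: CLOSE 1-2: Q_total=24.00, C_total=5.00, V=4.80; Q1=19.20, Q2=4.80; dissipated=52.900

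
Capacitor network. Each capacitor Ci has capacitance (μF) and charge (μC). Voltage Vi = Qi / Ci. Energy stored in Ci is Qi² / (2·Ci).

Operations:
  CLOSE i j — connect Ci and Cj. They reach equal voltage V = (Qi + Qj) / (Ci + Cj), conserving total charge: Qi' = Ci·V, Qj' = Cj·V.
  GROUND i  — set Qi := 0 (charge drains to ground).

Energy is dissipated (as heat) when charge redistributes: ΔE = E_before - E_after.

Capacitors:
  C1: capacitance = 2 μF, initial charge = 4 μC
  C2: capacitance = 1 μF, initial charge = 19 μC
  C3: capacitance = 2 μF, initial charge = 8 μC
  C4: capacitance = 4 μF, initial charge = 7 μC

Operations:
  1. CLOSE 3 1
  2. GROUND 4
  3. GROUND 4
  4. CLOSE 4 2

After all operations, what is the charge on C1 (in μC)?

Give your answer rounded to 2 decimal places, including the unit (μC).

Answer: 6.00 μC

Derivation:
Initial: C1(2μF, Q=4μC, V=2.00V), C2(1μF, Q=19μC, V=19.00V), C3(2μF, Q=8μC, V=4.00V), C4(4μF, Q=7μC, V=1.75V)
Op 1: CLOSE 3-1: Q_total=12.00, C_total=4.00, V=3.00; Q3=6.00, Q1=6.00; dissipated=2.000
Op 2: GROUND 4: Q4=0; energy lost=6.125
Op 3: GROUND 4: Q4=0; energy lost=0.000
Op 4: CLOSE 4-2: Q_total=19.00, C_total=5.00, V=3.80; Q4=15.20, Q2=3.80; dissipated=144.400
Final charges: Q1=6.00, Q2=3.80, Q3=6.00, Q4=15.20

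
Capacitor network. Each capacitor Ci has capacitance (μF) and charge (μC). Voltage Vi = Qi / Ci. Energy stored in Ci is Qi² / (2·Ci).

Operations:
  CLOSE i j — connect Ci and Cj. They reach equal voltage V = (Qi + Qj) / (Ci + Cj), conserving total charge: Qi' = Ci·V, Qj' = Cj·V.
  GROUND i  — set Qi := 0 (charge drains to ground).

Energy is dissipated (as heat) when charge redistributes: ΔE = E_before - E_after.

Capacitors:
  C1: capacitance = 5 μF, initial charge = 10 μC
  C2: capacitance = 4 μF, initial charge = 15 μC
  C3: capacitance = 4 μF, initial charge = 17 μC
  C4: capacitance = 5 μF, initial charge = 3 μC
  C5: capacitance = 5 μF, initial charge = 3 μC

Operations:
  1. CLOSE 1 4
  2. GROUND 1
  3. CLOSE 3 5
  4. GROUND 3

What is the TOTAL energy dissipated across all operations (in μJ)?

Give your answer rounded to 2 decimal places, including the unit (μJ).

Answer: 31.35 μJ

Derivation:
Initial: C1(5μF, Q=10μC, V=2.00V), C2(4μF, Q=15μC, V=3.75V), C3(4μF, Q=17μC, V=4.25V), C4(5μF, Q=3μC, V=0.60V), C5(5μF, Q=3μC, V=0.60V)
Op 1: CLOSE 1-4: Q_total=13.00, C_total=10.00, V=1.30; Q1=6.50, Q4=6.50; dissipated=2.450
Op 2: GROUND 1: Q1=0; energy lost=4.225
Op 3: CLOSE 3-5: Q_total=20.00, C_total=9.00, V=2.22; Q3=8.89, Q5=11.11; dissipated=14.803
Op 4: GROUND 3: Q3=0; energy lost=9.877
Total dissipated: 31.354 μJ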